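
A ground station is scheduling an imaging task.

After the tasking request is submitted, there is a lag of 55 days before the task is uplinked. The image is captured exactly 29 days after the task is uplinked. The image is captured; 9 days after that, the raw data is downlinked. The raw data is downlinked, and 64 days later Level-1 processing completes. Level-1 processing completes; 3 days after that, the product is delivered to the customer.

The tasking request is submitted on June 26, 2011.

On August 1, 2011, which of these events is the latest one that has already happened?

The tasking request is submitted

The tasking request is submitted: Jun 26, 2011.
The task is uplinked: Jun 26, 2011 + 55 days = Aug 20, 2011.
The image is captured: Aug 20, 2011 + 29 days = Sep 18, 2011.
The raw data is downlinked: Sep 18, 2011 + 9 days = Sep 27, 2011.
Level-1 processing completes: Sep 27, 2011 + 64 days = Nov 30, 2011.
The product is delivered to the customer: Nov 30, 2011 + 3 days = Dec 3, 2011.
Aug 1, 2011 falls between when the tasking request is submitted (Jun 26, 2011) and when the task is uplinked (Aug 20, 2011).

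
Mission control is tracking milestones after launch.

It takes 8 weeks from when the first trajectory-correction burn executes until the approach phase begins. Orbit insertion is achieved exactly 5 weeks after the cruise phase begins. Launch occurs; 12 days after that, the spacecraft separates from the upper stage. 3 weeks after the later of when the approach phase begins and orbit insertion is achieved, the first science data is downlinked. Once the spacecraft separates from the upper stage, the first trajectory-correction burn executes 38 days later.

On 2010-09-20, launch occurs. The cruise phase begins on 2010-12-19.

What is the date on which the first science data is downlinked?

2011-02-13

Launch occurs: Sep 20, 2010.
The spacecraft separates from the upper stage: Sep 20, 2010 + 12 days = Oct 2, 2010.
The first trajectory-correction burn executes: Oct 2, 2010 + 38 days = Nov 9, 2010.
The approach phase begins: Nov 9, 2010 + 8 weeks = Jan 4, 2011.
The cruise phase begins: Dec 19, 2010.
Orbit insertion is achieved: Dec 19, 2010 + 5 weeks = Jan 23, 2011.
Both prerequisites met — the approach phase begins (Jan 4, 2011), orbit insertion is achieved (Jan 23, 2011); the later is Jan 23, 2011.
The first science data is downlinked: Jan 23, 2011 + 3 weeks = Feb 13, 2011.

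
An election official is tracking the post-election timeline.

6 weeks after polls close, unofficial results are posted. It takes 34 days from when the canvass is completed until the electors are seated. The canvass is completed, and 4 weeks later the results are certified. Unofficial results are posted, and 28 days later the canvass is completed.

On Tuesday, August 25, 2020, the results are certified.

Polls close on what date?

The results are certified: Aug 25, 2020.
The canvass is completed: Aug 25, 2020 − 4 weeks = Jul 28, 2020.
Unofficial results are posted: Jul 28, 2020 − 28 days = Jun 30, 2020.
Polls close: Jun 30, 2020 − 6 weeks = May 19, 2020.

Tuesday, May 19, 2020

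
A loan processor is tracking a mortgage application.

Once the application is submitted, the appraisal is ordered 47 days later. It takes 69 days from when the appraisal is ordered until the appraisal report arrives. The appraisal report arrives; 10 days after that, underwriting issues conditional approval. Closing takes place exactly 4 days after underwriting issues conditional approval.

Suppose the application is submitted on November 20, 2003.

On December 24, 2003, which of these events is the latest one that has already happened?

The application is submitted: Nov 20, 2003.
The appraisal is ordered: Nov 20, 2003 + 47 days = Jan 6, 2004.
The appraisal report arrives: Jan 6, 2004 + 69 days = Mar 15, 2004.
Underwriting issues conditional approval: Mar 15, 2004 + 10 days = Mar 25, 2004.
Closing takes place: Mar 25, 2004 + 4 days = Mar 29, 2004.
Dec 24, 2003 falls between when the application is submitted (Nov 20, 2003) and when the appraisal is ordered (Jan 6, 2004).

The application is submitted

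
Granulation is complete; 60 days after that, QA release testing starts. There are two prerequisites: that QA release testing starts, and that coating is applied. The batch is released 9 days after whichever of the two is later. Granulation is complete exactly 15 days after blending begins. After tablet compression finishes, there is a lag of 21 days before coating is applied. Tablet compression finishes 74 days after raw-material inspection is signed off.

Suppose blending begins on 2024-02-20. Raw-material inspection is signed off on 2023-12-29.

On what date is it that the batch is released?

2024-05-14

Blending begins: Feb 20, 2024.
Granulation is complete: Feb 20, 2024 + 15 days = Mar 6, 2024.
QA release testing starts: Mar 6, 2024 + 60 days = May 5, 2024.
Raw-material inspection is signed off: Dec 29, 2023.
Tablet compression finishes: Dec 29, 2023 + 74 days = Mar 12, 2024.
Coating is applied: Mar 12, 2024 + 21 days = Apr 2, 2024.
Both prerequisites met — QA release testing starts (May 5, 2024), coating is applied (Apr 2, 2024); the later is May 5, 2024.
The batch is released: May 5, 2024 + 9 days = May 14, 2024.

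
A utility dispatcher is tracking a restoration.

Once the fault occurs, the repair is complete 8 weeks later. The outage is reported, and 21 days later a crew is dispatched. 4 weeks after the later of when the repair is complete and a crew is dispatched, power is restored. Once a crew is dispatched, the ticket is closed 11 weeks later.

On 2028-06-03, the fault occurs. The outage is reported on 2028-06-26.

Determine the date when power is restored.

The fault occurs: Jun 3, 2028.
The repair is complete: Jun 3, 2028 + 8 weeks = Jul 29, 2028.
The outage is reported: Jun 26, 2028.
A crew is dispatched: Jun 26, 2028 + 21 days = Jul 17, 2028.
Both prerequisites met — the repair is complete (Jul 29, 2028), a crew is dispatched (Jul 17, 2028); the later is Jul 29, 2028.
Power is restored: Jul 29, 2028 + 4 weeks = Aug 26, 2028.

2028-08-26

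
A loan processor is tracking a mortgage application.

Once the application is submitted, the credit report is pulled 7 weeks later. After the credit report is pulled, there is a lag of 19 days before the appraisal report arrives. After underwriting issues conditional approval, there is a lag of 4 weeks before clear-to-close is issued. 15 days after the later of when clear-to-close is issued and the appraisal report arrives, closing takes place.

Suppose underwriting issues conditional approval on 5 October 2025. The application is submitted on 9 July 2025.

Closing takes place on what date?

Underwriting issues conditional approval: Oct 5, 2025.
Clear-to-close is issued: Oct 5, 2025 + 4 weeks = Nov 2, 2025.
The application is submitted: Jul 9, 2025.
The credit report is pulled: Jul 9, 2025 + 7 weeks = Aug 27, 2025.
The appraisal report arrives: Aug 27, 2025 + 19 days = Sep 15, 2025.
Both prerequisites met — clear-to-close is issued (Nov 2, 2025), the appraisal report arrives (Sep 15, 2025); the later is Nov 2, 2025.
Closing takes place: Nov 2, 2025 + 15 days = Nov 17, 2025.

17 November 2025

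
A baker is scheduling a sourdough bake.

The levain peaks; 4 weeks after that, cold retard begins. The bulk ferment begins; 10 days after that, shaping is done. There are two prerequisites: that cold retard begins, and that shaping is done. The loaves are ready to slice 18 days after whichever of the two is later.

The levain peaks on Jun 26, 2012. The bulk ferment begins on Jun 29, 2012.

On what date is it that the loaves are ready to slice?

The levain peaks: Jun 26, 2012.
Cold retard begins: Jun 26, 2012 + 4 weeks = Jul 24, 2012.
The bulk ferment begins: Jun 29, 2012.
Shaping is done: Jun 29, 2012 + 10 days = Jul 9, 2012.
Both prerequisites met — cold retard begins (Jul 24, 2012), shaping is done (Jul 9, 2012); the later is Jul 24, 2012.
The loaves are ready to slice: Jul 24, 2012 + 18 days = Aug 11, 2012.

Aug 11, 2012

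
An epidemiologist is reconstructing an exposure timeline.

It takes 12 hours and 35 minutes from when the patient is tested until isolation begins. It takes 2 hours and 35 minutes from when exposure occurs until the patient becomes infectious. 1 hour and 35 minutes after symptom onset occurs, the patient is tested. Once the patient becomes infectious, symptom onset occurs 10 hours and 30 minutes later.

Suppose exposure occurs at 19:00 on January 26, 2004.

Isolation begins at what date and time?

22:15 on January 27, 2004

Exposure occurs: 19:00 Jan 26, 2004.
The patient becomes infectious: 19:00 Jan 26, 2004 + 2h35m = 21:35 Jan 26, 2004.
Symptom onset occurs: 21:35 Jan 26, 2004 + 10h30m = 08:05 Jan 27, 2004.
The patient is tested: 08:05 Jan 27, 2004 + 1h35m = 09:40 Jan 27, 2004.
Isolation begins: 09:40 Jan 27, 2004 + 12h35m = 22:15 Jan 27, 2004.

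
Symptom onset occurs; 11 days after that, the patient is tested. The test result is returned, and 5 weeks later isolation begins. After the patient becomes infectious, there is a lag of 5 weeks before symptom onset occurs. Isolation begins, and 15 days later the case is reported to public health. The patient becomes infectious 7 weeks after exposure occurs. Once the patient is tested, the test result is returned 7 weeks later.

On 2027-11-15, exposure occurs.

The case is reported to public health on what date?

2028-05-27

Exposure occurs: Nov 15, 2027.
The patient becomes infectious: Nov 15, 2027 + 7 weeks = Jan 3, 2028.
Symptom onset occurs: Jan 3, 2028 + 5 weeks = Feb 7, 2028.
The patient is tested: Feb 7, 2028 + 11 days = Feb 18, 2028.
The test result is returned: Feb 18, 2028 + 7 weeks = Apr 7, 2028.
Isolation begins: Apr 7, 2028 + 5 weeks = May 12, 2028.
The case is reported to public health: May 12, 2028 + 15 days = May 27, 2028.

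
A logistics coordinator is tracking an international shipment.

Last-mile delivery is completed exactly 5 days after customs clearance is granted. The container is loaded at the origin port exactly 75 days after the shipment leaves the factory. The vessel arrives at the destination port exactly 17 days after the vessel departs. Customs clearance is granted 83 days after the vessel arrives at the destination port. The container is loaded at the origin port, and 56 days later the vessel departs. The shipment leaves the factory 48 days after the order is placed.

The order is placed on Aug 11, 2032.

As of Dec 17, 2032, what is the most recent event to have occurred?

The container is loaded at the origin port

The order is placed: Aug 11, 2032.
The shipment leaves the factory: Aug 11, 2032 + 48 days = Sep 28, 2032.
The container is loaded at the origin port: Sep 28, 2032 + 75 days = Dec 12, 2032.
The vessel departs: Dec 12, 2032 + 56 days = Feb 6, 2033.
The vessel arrives at the destination port: Feb 6, 2033 + 17 days = Feb 23, 2033.
Customs clearance is granted: Feb 23, 2033 + 83 days = May 17, 2033.
Last-mile delivery is completed: May 17, 2033 + 5 days = May 22, 2033.
Dec 17, 2032 falls between when the container is loaded at the origin port (Dec 12, 2032) and when the vessel departs (Feb 6, 2033).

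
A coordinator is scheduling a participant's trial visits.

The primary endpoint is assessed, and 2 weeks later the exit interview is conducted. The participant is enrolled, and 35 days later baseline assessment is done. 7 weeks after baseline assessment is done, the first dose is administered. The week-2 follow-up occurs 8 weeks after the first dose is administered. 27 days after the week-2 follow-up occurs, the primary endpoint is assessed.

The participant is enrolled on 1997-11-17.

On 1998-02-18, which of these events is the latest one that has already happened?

The participant is enrolled: Nov 17, 1997.
Baseline assessment is done: Nov 17, 1997 + 35 days = Dec 22, 1997.
The first dose is administered: Dec 22, 1997 + 7 weeks = Feb 9, 1998.
The week-2 follow-up occurs: Feb 9, 1998 + 8 weeks = Apr 6, 1998.
The primary endpoint is assessed: Apr 6, 1998 + 27 days = May 3, 1998.
The exit interview is conducted: May 3, 1998 + 2 weeks = May 17, 1998.
Feb 18, 1998 falls between when the first dose is administered (Feb 9, 1998) and when the week-2 follow-up occurs (Apr 6, 1998).

The first dose is administered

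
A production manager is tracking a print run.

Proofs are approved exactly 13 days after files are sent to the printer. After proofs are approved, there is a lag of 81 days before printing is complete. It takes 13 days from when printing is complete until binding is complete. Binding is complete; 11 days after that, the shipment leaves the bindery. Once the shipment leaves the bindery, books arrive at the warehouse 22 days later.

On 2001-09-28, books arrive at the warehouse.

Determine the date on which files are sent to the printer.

Books arrive at the warehouse: Sep 28, 2001.
The shipment leaves the bindery: Sep 28, 2001 − 22 days = Sep 6, 2001.
Binding is complete: Sep 6, 2001 − 11 days = Aug 26, 2001.
Printing is complete: Aug 26, 2001 − 13 days = Aug 13, 2001.
Proofs are approved: Aug 13, 2001 − 81 days = May 24, 2001.
Files are sent to the printer: May 24, 2001 − 13 days = May 11, 2001.

2001-05-11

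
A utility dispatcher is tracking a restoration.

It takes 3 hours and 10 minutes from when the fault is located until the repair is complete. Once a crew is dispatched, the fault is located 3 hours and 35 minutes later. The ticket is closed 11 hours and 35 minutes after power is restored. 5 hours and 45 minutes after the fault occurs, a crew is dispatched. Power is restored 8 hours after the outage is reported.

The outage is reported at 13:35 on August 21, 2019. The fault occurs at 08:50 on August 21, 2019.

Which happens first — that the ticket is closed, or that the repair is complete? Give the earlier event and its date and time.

The repair is complete — 21:20 on August 21, 2019

The outage is reported: 13:35 Aug 21, 2019.
Power is restored: 13:35 Aug 21, 2019 + 8h = 21:35 Aug 21, 2019.
The ticket is closed: 21:35 Aug 21, 2019 + 11h35m = 09:10 Aug 22, 2019.
The fault occurs: 08:50 Aug 21, 2019.
A crew is dispatched: 08:50 Aug 21, 2019 + 5h45m = 14:35 Aug 21, 2019.
The fault is located: 14:35 Aug 21, 2019 + 3h35m = 18:10 Aug 21, 2019.
The repair is complete: 18:10 Aug 21, 2019 + 3h10m = 21:20 Aug 21, 2019.
Comparing: the ticket is closed at 09:10 Aug 22, 2019 vs the repair is complete at 21:20 Aug 21, 2019. Earlier: the repair is complete.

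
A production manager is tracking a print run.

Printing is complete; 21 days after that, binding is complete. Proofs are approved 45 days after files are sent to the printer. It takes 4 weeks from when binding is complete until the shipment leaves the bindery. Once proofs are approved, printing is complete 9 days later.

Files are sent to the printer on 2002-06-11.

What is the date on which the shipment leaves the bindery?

2002-09-22

Files are sent to the printer: Jun 11, 2002.
Proofs are approved: Jun 11, 2002 + 45 days = Jul 26, 2002.
Printing is complete: Jul 26, 2002 + 9 days = Aug 4, 2002.
Binding is complete: Aug 4, 2002 + 21 days = Aug 25, 2002.
The shipment leaves the bindery: Aug 25, 2002 + 4 weeks = Sep 22, 2002.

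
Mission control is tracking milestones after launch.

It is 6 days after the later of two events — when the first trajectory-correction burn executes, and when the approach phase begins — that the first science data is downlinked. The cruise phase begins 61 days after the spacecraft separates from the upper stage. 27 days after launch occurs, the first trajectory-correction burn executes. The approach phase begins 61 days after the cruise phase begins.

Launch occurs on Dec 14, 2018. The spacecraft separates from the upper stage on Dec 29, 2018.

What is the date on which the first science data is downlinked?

Launch occurs: Dec 14, 2018.
The first trajectory-correction burn executes: Dec 14, 2018 + 27 days = Jan 10, 2019.
The spacecraft separates from the upper stage: Dec 29, 2018.
The cruise phase begins: Dec 29, 2018 + 61 days = Feb 28, 2019.
The approach phase begins: Feb 28, 2019 + 61 days = Apr 30, 2019.
Both prerequisites met — the first trajectory-correction burn executes (Jan 10, 2019), the approach phase begins (Apr 30, 2019); the later is Apr 30, 2019.
The first science data is downlinked: Apr 30, 2019 + 6 days = May 6, 2019.

May 6, 2019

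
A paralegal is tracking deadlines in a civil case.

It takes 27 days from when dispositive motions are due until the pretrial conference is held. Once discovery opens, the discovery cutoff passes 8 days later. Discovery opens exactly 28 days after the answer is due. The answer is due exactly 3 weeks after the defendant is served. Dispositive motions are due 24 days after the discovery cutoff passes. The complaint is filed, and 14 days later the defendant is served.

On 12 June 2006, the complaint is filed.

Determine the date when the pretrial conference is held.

The complaint is filed: Jun 12, 2006.
The defendant is served: Jun 12, 2006 + 14 days = Jun 26, 2006.
The answer is due: Jun 26, 2006 + 3 weeks = Jul 17, 2006.
Discovery opens: Jul 17, 2006 + 28 days = Aug 14, 2006.
The discovery cutoff passes: Aug 14, 2006 + 8 days = Aug 22, 2006.
Dispositive motions are due: Aug 22, 2006 + 24 days = Sep 15, 2006.
The pretrial conference is held: Sep 15, 2006 + 27 days = Oct 12, 2006.

12 October 2006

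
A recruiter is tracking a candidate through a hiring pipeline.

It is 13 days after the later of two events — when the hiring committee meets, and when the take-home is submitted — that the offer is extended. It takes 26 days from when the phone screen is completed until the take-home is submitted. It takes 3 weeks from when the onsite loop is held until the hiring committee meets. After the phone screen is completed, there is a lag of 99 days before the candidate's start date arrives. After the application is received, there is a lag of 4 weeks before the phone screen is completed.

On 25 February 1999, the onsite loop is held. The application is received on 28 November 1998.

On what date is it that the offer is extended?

31 March 1999

The onsite loop is held: Feb 25, 1999.
The hiring committee meets: Feb 25, 1999 + 3 weeks = Mar 18, 1999.
The application is received: Nov 28, 1998.
The phone screen is completed: Nov 28, 1998 + 4 weeks = Dec 26, 1998.
The take-home is submitted: Dec 26, 1998 + 26 days = Jan 21, 1999.
Both prerequisites met — the hiring committee meets (Mar 18, 1999), the take-home is submitted (Jan 21, 1999); the later is Mar 18, 1999.
The offer is extended: Mar 18, 1999 + 13 days = Mar 31, 1999.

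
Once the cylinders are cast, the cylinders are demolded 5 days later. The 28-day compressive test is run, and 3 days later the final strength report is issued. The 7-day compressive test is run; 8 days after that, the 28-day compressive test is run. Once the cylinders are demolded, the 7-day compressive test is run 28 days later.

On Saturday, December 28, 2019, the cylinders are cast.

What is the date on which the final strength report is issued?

The cylinders are cast: Dec 28, 2019.
The cylinders are demolded: Dec 28, 2019 + 5 days = Jan 2, 2020.
The 7-day compressive test is run: Jan 2, 2020 + 28 days = Jan 30, 2020.
The 28-day compressive test is run: Jan 30, 2020 + 8 days = Feb 7, 2020.
The final strength report is issued: Feb 7, 2020 + 3 days = Feb 10, 2020.

Monday, February 10, 2020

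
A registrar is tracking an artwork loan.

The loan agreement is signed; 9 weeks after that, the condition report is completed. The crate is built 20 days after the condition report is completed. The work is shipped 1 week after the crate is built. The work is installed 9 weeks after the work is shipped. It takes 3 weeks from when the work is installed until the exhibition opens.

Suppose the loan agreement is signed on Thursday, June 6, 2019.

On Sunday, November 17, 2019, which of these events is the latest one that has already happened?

The loan agreement is signed: Jun 6, 2019.
The condition report is completed: Jun 6, 2019 + 9 weeks = Aug 8, 2019.
The crate is built: Aug 8, 2019 + 20 days = Aug 28, 2019.
The work is shipped: Aug 28, 2019 + 1 week = Sep 4, 2019.
The work is installed: Sep 4, 2019 + 9 weeks = Nov 6, 2019.
The exhibition opens: Nov 6, 2019 + 3 weeks = Nov 27, 2019.
Nov 17, 2019 falls between when the work is installed (Nov 6, 2019) and when the exhibition opens (Nov 27, 2019).

The work is installed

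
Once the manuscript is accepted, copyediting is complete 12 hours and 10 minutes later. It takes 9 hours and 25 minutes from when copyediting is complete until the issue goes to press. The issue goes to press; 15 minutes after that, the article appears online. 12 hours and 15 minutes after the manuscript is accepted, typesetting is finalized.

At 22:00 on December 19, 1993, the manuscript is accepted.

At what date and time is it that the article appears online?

The manuscript is accepted: 22:00 Dec 19, 1993.
Copyediting is complete: 22:00 Dec 19, 1993 + 12h10m = 10:10 Dec 20, 1993.
The issue goes to press: 10:10 Dec 20, 1993 + 9h25m = 19:35 Dec 20, 1993.
The article appears online: 19:35 Dec 20, 1993 + 15m = 19:50 Dec 20, 1993.

19:50 on December 20, 1993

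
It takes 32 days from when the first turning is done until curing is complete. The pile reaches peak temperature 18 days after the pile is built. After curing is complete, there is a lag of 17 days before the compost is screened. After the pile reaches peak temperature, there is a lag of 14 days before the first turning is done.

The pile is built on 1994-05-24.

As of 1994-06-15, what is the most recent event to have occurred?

The pile reaches peak temperature

The pile is built: May 24, 1994.
The pile reaches peak temperature: May 24, 1994 + 18 days = Jun 11, 1994.
The first turning is done: Jun 11, 1994 + 14 days = Jun 25, 1994.
Curing is complete: Jun 25, 1994 + 32 days = Jul 27, 1994.
The compost is screened: Jul 27, 1994 + 17 days = Aug 13, 1994.
Jun 15, 1994 falls between when the pile reaches peak temperature (Jun 11, 1994) and when the first turning is done (Jun 25, 1994).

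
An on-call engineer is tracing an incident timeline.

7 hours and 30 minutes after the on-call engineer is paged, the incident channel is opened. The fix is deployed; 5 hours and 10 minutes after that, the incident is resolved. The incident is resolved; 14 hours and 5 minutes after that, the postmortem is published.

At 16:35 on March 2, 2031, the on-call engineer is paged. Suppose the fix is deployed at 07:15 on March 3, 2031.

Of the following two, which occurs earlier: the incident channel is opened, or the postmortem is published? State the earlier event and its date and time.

The incident channel is opened — 00:05 on March 3, 2031

The on-call engineer is paged: 16:35 Mar 2, 2031.
The incident channel is opened: 16:35 Mar 2, 2031 + 7h30m = 00:05 Mar 3, 2031.
The fix is deployed: 07:15 Mar 3, 2031.
The incident is resolved: 07:15 Mar 3, 2031 + 5h10m = 12:25 Mar 3, 2031.
The postmortem is published: 12:25 Mar 3, 2031 + 14h05m = 02:30 Mar 4, 2031.
Comparing: the incident channel is opened at 00:05 Mar 3, 2031 vs the postmortem is published at 02:30 Mar 4, 2031. Earlier: the incident channel is opened.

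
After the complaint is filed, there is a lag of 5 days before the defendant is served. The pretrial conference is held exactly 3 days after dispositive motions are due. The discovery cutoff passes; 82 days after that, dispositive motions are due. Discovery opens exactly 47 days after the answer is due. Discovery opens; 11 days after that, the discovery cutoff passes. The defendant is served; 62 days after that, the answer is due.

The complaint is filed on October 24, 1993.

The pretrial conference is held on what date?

May 22, 1994

The complaint is filed: Oct 24, 1993.
The defendant is served: Oct 24, 1993 + 5 days = Oct 29, 1993.
The answer is due: Oct 29, 1993 + 62 days = Dec 30, 1993.
Discovery opens: Dec 30, 1993 + 47 days = Feb 15, 1994.
The discovery cutoff passes: Feb 15, 1994 + 11 days = Feb 26, 1994.
Dispositive motions are due: Feb 26, 1994 + 82 days = May 19, 1994.
The pretrial conference is held: May 19, 1994 + 3 days = May 22, 1994.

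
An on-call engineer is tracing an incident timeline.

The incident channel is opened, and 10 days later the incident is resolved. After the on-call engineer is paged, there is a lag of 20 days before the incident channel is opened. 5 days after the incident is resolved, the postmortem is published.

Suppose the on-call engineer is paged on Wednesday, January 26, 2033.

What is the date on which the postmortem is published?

The on-call engineer is paged: Jan 26, 2033.
The incident channel is opened: Jan 26, 2033 + 20 days = Feb 15, 2033.
The incident is resolved: Feb 15, 2033 + 10 days = Feb 25, 2033.
The postmortem is published: Feb 25, 2033 + 5 days = Mar 2, 2033.

Wednesday, March 2, 2033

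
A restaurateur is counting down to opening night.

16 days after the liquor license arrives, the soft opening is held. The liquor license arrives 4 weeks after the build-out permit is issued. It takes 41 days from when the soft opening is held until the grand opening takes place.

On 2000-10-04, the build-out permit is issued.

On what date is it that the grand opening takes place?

The build-out permit is issued: Oct 4, 2000.
The liquor license arrives: Oct 4, 2000 + 4 weeks = Nov 1, 2000.
The soft opening is held: Nov 1, 2000 + 16 days = Nov 17, 2000.
The grand opening takes place: Nov 17, 2000 + 41 days = Dec 28, 2000.

2000-12-28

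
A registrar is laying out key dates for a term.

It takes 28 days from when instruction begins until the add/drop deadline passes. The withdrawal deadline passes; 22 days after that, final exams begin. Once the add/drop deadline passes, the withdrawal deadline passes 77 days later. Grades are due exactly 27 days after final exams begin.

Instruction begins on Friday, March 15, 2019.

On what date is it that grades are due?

Friday, August 16, 2019

Instruction begins: Mar 15, 2019.
The add/drop deadline passes: Mar 15, 2019 + 28 days = Apr 12, 2019.
The withdrawal deadline passes: Apr 12, 2019 + 77 days = Jun 28, 2019.
Final exams begin: Jun 28, 2019 + 22 days = Jul 20, 2019.
Grades are due: Jul 20, 2019 + 27 days = Aug 16, 2019.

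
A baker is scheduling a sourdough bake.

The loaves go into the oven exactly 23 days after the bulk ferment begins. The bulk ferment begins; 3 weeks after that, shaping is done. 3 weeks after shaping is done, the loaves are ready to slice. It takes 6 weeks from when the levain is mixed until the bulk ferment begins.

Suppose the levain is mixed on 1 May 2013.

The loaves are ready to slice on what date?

The levain is mixed: May 1, 2013.
The bulk ferment begins: May 1, 2013 + 6 weeks = Jun 12, 2013.
Shaping is done: Jun 12, 2013 + 3 weeks = Jul 3, 2013.
The loaves are ready to slice: Jul 3, 2013 + 3 weeks = Jul 24, 2013.

24 July 2013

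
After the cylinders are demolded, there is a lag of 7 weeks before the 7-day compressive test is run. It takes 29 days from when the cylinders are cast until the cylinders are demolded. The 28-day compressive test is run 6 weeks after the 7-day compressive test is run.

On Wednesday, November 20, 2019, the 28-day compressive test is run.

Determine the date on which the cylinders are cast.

Tuesday, July 23, 2019

The 28-day compressive test is run: Nov 20, 2019.
The 7-day compressive test is run: Nov 20, 2019 − 6 weeks = Oct 9, 2019.
The cylinders are demolded: Oct 9, 2019 − 7 weeks = Aug 21, 2019.
The cylinders are cast: Aug 21, 2019 − 29 days = Jul 23, 2019.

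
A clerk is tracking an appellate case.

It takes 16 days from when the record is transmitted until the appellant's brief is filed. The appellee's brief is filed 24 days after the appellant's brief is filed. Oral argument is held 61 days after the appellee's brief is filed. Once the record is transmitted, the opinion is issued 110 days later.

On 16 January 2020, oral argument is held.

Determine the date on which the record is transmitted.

7 October 2019

Oral argument is held: Jan 16, 2020.
The appellee's brief is filed: Jan 16, 2020 − 61 days = Nov 16, 2019.
The appellant's brief is filed: Nov 16, 2019 − 24 days = Oct 23, 2019.
The record is transmitted: Oct 23, 2019 − 16 days = Oct 7, 2019.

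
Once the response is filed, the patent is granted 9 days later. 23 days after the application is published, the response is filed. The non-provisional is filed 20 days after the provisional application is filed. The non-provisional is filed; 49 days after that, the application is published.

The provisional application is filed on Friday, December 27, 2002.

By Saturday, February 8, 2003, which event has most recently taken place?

The provisional application is filed: Dec 27, 2002.
The non-provisional is filed: Dec 27, 2002 + 20 days = Jan 16, 2003.
The application is published: Jan 16, 2003 + 49 days = Mar 6, 2003.
The response is filed: Mar 6, 2003 + 23 days = Mar 29, 2003.
The patent is granted: Mar 29, 2003 + 9 days = Apr 7, 2003.
Feb 8, 2003 falls between when the non-provisional is filed (Jan 16, 2003) and when the application is published (Mar 6, 2003).

The non-provisional is filed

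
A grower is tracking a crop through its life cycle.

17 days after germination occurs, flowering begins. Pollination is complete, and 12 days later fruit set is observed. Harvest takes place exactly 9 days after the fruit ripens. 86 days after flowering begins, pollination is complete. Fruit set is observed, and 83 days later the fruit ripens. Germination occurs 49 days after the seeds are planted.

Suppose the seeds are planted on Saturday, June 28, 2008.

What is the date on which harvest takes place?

Wednesday, March 11, 2009

The seeds are planted: Jun 28, 2008.
Germination occurs: Jun 28, 2008 + 49 days = Aug 16, 2008.
Flowering begins: Aug 16, 2008 + 17 days = Sep 2, 2008.
Pollination is complete: Sep 2, 2008 + 86 days = Nov 27, 2008.
Fruit set is observed: Nov 27, 2008 + 12 days = Dec 9, 2008.
The fruit ripens: Dec 9, 2008 + 83 days = Mar 2, 2009.
Harvest takes place: Mar 2, 2009 + 9 days = Mar 11, 2009.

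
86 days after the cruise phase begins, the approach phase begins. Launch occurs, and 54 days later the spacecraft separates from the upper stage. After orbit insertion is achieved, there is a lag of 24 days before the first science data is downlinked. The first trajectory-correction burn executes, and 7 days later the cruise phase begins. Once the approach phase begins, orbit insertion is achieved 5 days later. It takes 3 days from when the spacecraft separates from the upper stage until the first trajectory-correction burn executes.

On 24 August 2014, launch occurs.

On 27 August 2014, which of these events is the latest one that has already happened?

Launch occurs: Aug 24, 2014.
The spacecraft separates from the upper stage: Aug 24, 2014 + 54 days = Oct 17, 2014.
The first trajectory-correction burn executes: Oct 17, 2014 + 3 days = Oct 20, 2014.
The cruise phase begins: Oct 20, 2014 + 7 days = Oct 27, 2014.
The approach phase begins: Oct 27, 2014 + 86 days = Jan 21, 2015.
Orbit insertion is achieved: Jan 21, 2015 + 5 days = Jan 26, 2015.
The first science data is downlinked: Jan 26, 2015 + 24 days = Feb 19, 2015.
Aug 27, 2014 falls between when launch occurs (Aug 24, 2014) and when the spacecraft separates from the upper stage (Oct 17, 2014).

Launch occurs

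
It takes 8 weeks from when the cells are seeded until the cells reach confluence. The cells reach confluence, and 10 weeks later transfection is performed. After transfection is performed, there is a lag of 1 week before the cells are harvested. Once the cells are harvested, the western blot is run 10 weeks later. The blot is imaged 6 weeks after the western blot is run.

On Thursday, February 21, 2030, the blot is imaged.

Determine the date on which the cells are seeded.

The blot is imaged: Feb 21, 2030.
The western blot is run: Feb 21, 2030 − 6 weeks = Jan 10, 2030.
The cells are harvested: Jan 10, 2030 − 10 weeks = Nov 1, 2029.
Transfection is performed: Nov 1, 2029 − 1 week = Oct 25, 2029.
The cells reach confluence: Oct 25, 2029 − 10 weeks = Aug 16, 2029.
The cells are seeded: Aug 16, 2029 − 8 weeks = Jun 21, 2029.

Thursday, June 21, 2029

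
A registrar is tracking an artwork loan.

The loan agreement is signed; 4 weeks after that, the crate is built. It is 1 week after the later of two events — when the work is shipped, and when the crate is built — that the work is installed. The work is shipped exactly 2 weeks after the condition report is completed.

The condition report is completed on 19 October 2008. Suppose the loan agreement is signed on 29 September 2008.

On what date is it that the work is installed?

The condition report is completed: Oct 19, 2008.
The work is shipped: Oct 19, 2008 + 2 weeks = Nov 2, 2008.
The loan agreement is signed: Sep 29, 2008.
The crate is built: Sep 29, 2008 + 4 weeks = Oct 27, 2008.
Both prerequisites met — the work is shipped (Nov 2, 2008), the crate is built (Oct 27, 2008); the later is Nov 2, 2008.
The work is installed: Nov 2, 2008 + 1 week = Nov 9, 2008.

9 November 2008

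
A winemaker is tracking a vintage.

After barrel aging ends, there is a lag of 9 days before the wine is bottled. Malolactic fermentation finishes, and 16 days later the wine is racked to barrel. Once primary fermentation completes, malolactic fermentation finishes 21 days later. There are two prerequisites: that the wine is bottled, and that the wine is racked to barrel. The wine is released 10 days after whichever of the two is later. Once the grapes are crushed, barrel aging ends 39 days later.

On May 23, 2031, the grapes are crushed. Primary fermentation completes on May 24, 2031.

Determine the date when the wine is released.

The grapes are crushed: May 23, 2031.
Barrel aging ends: May 23, 2031 + 39 days = Jul 1, 2031.
The wine is bottled: Jul 1, 2031 + 9 days = Jul 10, 2031.
Primary fermentation completes: May 24, 2031.
Malolactic fermentation finishes: May 24, 2031 + 21 days = Jun 14, 2031.
The wine is racked to barrel: Jun 14, 2031 + 16 days = Jun 30, 2031.
Both prerequisites met — the wine is bottled (Jul 10, 2031), the wine is racked to barrel (Jun 30, 2031); the later is Jul 10, 2031.
The wine is released: Jul 10, 2031 + 10 days = Jul 20, 2031.

Jul 20, 2031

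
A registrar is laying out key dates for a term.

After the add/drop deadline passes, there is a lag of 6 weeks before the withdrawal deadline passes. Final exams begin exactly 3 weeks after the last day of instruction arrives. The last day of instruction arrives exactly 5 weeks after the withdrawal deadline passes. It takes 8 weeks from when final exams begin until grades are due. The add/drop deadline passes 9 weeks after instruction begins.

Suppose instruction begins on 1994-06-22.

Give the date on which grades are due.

Instruction begins: Jun 22, 1994.
The add/drop deadline passes: Jun 22, 1994 + 9 weeks = Aug 24, 1994.
The withdrawal deadline passes: Aug 24, 1994 + 6 weeks = Oct 5, 1994.
The last day of instruction arrives: Oct 5, 1994 + 5 weeks = Nov 9, 1994.
Final exams begin: Nov 9, 1994 + 3 weeks = Nov 30, 1994.
Grades are due: Nov 30, 1994 + 8 weeks = Jan 25, 1995.

1995-01-25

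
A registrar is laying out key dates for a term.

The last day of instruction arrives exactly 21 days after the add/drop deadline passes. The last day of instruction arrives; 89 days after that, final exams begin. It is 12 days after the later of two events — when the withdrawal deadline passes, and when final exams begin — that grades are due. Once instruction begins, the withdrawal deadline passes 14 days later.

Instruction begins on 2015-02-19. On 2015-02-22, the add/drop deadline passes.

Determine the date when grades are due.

Instruction begins: Feb 19, 2015.
The withdrawal deadline passes: Feb 19, 2015 + 14 days = Mar 5, 2015.
The add/drop deadline passes: Feb 22, 2015.
The last day of instruction arrives: Feb 22, 2015 + 21 days = Mar 15, 2015.
Final exams begin: Mar 15, 2015 + 89 days = Jun 12, 2015.
Both prerequisites met — the withdrawal deadline passes (Mar 5, 2015), final exams begin (Jun 12, 2015); the later is Jun 12, 2015.
Grades are due: Jun 12, 2015 + 12 days = Jun 24, 2015.

2015-06-24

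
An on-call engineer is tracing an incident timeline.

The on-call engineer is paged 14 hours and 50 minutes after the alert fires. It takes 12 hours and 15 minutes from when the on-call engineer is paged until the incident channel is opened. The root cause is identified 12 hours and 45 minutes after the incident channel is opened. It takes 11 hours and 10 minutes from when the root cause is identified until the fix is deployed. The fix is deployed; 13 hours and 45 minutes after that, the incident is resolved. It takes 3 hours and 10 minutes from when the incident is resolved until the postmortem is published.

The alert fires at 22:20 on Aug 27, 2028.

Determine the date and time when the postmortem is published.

The alert fires: 22:20 Aug 27, 2028.
The on-call engineer is paged: 22:20 Aug 27, 2028 + 14h50m = 13:10 Aug 28, 2028.
The incident channel is opened: 13:10 Aug 28, 2028 + 12h15m = 01:25 Aug 29, 2028.
The root cause is identified: 01:25 Aug 29, 2028 + 12h45m = 14:10 Aug 29, 2028.
The fix is deployed: 14:10 Aug 29, 2028 + 11h10m = 01:20 Aug 30, 2028.
The incident is resolved: 01:20 Aug 30, 2028 + 13h45m = 15:05 Aug 30, 2028.
The postmortem is published: 15:05 Aug 30, 2028 + 3h10m = 18:15 Aug 30, 2028.

18:15 on Aug 30, 2028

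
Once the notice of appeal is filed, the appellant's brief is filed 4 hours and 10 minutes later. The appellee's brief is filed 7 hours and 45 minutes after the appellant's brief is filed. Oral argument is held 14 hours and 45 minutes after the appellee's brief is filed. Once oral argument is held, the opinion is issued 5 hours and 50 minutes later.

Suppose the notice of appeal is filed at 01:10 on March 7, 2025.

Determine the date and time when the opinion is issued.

09:40 on March 8, 2025

The notice of appeal is filed: 01:10 Mar 7, 2025.
The appellant's brief is filed: 01:10 Mar 7, 2025 + 4h10m = 05:20 Mar 7, 2025.
The appellee's brief is filed: 05:20 Mar 7, 2025 + 7h45m = 13:05 Mar 7, 2025.
Oral argument is held: 13:05 Mar 7, 2025 + 14h45m = 03:50 Mar 8, 2025.
The opinion is issued: 03:50 Mar 8, 2025 + 5h50m = 09:40 Mar 8, 2025.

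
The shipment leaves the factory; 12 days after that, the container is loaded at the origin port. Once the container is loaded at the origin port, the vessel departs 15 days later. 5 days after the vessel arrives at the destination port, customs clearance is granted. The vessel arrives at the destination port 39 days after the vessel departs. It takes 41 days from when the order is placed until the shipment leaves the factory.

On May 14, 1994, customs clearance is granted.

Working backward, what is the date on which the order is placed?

Customs clearance is granted: May 14, 1994.
The vessel arrives at the destination port: May 14, 1994 − 5 days = May 9, 1994.
The vessel departs: May 9, 1994 − 39 days = Mar 31, 1994.
The container is loaded at the origin port: Mar 31, 1994 − 15 days = Mar 16, 1994.
The shipment leaves the factory: Mar 16, 1994 − 12 days = Mar 4, 1994.
The order is placed: Mar 4, 1994 − 41 days = Jan 22, 1994.

Jan 22, 1994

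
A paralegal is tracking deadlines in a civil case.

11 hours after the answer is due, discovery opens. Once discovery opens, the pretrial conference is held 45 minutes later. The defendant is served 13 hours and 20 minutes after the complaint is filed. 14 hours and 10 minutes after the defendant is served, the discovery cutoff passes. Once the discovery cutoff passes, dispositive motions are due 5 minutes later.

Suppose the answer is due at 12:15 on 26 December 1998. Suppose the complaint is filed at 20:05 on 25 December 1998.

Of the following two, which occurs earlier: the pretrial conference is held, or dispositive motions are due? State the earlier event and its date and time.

Dispositive motions are due — 23:40 on 26 December 1998

The answer is due: 12:15 Dec 26, 1998.
Discovery opens: 12:15 Dec 26, 1998 + 11h = 23:15 Dec 26, 1998.
The pretrial conference is held: 23:15 Dec 26, 1998 + 45m = 00:00 Dec 27, 1998.
The complaint is filed: 20:05 Dec 25, 1998.
The defendant is served: 20:05 Dec 25, 1998 + 13h20m = 09:25 Dec 26, 1998.
The discovery cutoff passes: 09:25 Dec 26, 1998 + 14h10m = 23:35 Dec 26, 1998.
Dispositive motions are due: 23:35 Dec 26, 1998 + 5m = 23:40 Dec 26, 1998.
Comparing: the pretrial conference is held at 00:00 Dec 27, 1998 vs dispositive motions are due at 23:40 Dec 26, 1998. Earlier: dispositive motions are due.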